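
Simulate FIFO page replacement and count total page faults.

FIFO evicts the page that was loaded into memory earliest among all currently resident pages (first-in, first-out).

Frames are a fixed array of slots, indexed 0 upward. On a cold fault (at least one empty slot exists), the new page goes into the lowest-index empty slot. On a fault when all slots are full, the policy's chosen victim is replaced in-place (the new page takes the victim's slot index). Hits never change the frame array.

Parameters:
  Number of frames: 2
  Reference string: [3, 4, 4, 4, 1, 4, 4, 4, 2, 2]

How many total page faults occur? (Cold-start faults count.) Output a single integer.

Step 0: ref 3 → FAULT, frames=[3,-]
Step 1: ref 4 → FAULT, frames=[3,4]
Step 2: ref 4 → HIT, frames=[3,4]
Step 3: ref 4 → HIT, frames=[3,4]
Step 4: ref 1 → FAULT (evict 3), frames=[1,4]
Step 5: ref 4 → HIT, frames=[1,4]
Step 6: ref 4 → HIT, frames=[1,4]
Step 7: ref 4 → HIT, frames=[1,4]
Step 8: ref 2 → FAULT (evict 4), frames=[1,2]
Step 9: ref 2 → HIT, frames=[1,2]
Total faults: 4

Answer: 4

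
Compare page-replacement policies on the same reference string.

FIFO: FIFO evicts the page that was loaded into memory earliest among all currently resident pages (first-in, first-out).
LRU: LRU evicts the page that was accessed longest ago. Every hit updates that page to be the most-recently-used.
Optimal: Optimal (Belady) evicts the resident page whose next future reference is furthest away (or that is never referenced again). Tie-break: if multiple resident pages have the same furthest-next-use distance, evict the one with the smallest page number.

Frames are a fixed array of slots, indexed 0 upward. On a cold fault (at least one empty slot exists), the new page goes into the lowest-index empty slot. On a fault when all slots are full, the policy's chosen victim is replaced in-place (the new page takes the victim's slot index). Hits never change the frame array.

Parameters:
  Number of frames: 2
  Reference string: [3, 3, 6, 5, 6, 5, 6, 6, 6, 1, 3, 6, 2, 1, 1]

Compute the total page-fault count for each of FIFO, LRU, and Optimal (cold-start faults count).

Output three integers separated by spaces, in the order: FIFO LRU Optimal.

Answer: 8 8 7

Derivation:
--- FIFO ---
  step 0: ref 3 -> FAULT, frames=[3,-] (faults so far: 1)
  step 1: ref 3 -> HIT, frames=[3,-] (faults so far: 1)
  step 2: ref 6 -> FAULT, frames=[3,6] (faults so far: 2)
  step 3: ref 5 -> FAULT, evict 3, frames=[5,6] (faults so far: 3)
  step 4: ref 6 -> HIT, frames=[5,6] (faults so far: 3)
  step 5: ref 5 -> HIT, frames=[5,6] (faults so far: 3)
  step 6: ref 6 -> HIT, frames=[5,6] (faults so far: 3)
  step 7: ref 6 -> HIT, frames=[5,6] (faults so far: 3)
  step 8: ref 6 -> HIT, frames=[5,6] (faults so far: 3)
  step 9: ref 1 -> FAULT, evict 6, frames=[5,1] (faults so far: 4)
  step 10: ref 3 -> FAULT, evict 5, frames=[3,1] (faults so far: 5)
  step 11: ref 6 -> FAULT, evict 1, frames=[3,6] (faults so far: 6)
  step 12: ref 2 -> FAULT, evict 3, frames=[2,6] (faults so far: 7)
  step 13: ref 1 -> FAULT, evict 6, frames=[2,1] (faults so far: 8)
  step 14: ref 1 -> HIT, frames=[2,1] (faults so far: 8)
  FIFO total faults: 8
--- LRU ---
  step 0: ref 3 -> FAULT, frames=[3,-] (faults so far: 1)
  step 1: ref 3 -> HIT, frames=[3,-] (faults so far: 1)
  step 2: ref 6 -> FAULT, frames=[3,6] (faults so far: 2)
  step 3: ref 5 -> FAULT, evict 3, frames=[5,6] (faults so far: 3)
  step 4: ref 6 -> HIT, frames=[5,6] (faults so far: 3)
  step 5: ref 5 -> HIT, frames=[5,6] (faults so far: 3)
  step 6: ref 6 -> HIT, frames=[5,6] (faults so far: 3)
  step 7: ref 6 -> HIT, frames=[5,6] (faults so far: 3)
  step 8: ref 6 -> HIT, frames=[5,6] (faults so far: 3)
  step 9: ref 1 -> FAULT, evict 5, frames=[1,6] (faults so far: 4)
  step 10: ref 3 -> FAULT, evict 6, frames=[1,3] (faults so far: 5)
  step 11: ref 6 -> FAULT, evict 1, frames=[6,3] (faults so far: 6)
  step 12: ref 2 -> FAULT, evict 3, frames=[6,2] (faults so far: 7)
  step 13: ref 1 -> FAULT, evict 6, frames=[1,2] (faults so far: 8)
  step 14: ref 1 -> HIT, frames=[1,2] (faults so far: 8)
  LRU total faults: 8
--- Optimal ---
  step 0: ref 3 -> FAULT, frames=[3,-] (faults so far: 1)
  step 1: ref 3 -> HIT, frames=[3,-] (faults so far: 1)
  step 2: ref 6 -> FAULT, frames=[3,6] (faults so far: 2)
  step 3: ref 5 -> FAULT, evict 3, frames=[5,6] (faults so far: 3)
  step 4: ref 6 -> HIT, frames=[5,6] (faults so far: 3)
  step 5: ref 5 -> HIT, frames=[5,6] (faults so far: 3)
  step 6: ref 6 -> HIT, frames=[5,6] (faults so far: 3)
  step 7: ref 6 -> HIT, frames=[5,6] (faults so far: 3)
  step 8: ref 6 -> HIT, frames=[5,6] (faults so far: 3)
  step 9: ref 1 -> FAULT, evict 5, frames=[1,6] (faults so far: 4)
  step 10: ref 3 -> FAULT, evict 1, frames=[3,6] (faults so far: 5)
  step 11: ref 6 -> HIT, frames=[3,6] (faults so far: 5)
  step 12: ref 2 -> FAULT, evict 3, frames=[2,6] (faults so far: 6)
  step 13: ref 1 -> FAULT, evict 2, frames=[1,6] (faults so far: 7)
  step 14: ref 1 -> HIT, frames=[1,6] (faults so far: 7)
  Optimal total faults: 7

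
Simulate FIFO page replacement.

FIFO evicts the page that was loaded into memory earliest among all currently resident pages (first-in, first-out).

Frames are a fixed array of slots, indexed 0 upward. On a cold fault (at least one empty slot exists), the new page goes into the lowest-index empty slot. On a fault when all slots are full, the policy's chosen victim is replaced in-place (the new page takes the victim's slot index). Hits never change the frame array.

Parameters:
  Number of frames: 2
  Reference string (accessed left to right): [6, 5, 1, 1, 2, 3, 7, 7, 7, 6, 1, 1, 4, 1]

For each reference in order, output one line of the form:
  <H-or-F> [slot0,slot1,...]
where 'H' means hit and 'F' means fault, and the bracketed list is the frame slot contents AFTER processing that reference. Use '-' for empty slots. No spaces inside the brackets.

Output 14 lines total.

F [6,-]
F [6,5]
F [1,5]
H [1,5]
F [1,2]
F [3,2]
F [3,7]
H [3,7]
H [3,7]
F [6,7]
F [6,1]
H [6,1]
F [4,1]
H [4,1]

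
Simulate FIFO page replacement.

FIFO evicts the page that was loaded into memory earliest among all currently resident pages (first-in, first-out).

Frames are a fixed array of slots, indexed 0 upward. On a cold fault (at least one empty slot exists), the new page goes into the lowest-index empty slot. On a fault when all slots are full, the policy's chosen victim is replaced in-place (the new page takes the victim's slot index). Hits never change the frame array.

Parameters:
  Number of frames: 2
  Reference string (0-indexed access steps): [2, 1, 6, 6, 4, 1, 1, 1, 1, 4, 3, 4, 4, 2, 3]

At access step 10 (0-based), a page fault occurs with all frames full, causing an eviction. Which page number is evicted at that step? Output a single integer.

Answer: 4

Derivation:
Step 0: ref 2 -> FAULT, frames=[2,-]
Step 1: ref 1 -> FAULT, frames=[2,1]
Step 2: ref 6 -> FAULT, evict 2, frames=[6,1]
Step 3: ref 6 -> HIT, frames=[6,1]
Step 4: ref 4 -> FAULT, evict 1, frames=[6,4]
Step 5: ref 1 -> FAULT, evict 6, frames=[1,4]
Step 6: ref 1 -> HIT, frames=[1,4]
Step 7: ref 1 -> HIT, frames=[1,4]
Step 8: ref 1 -> HIT, frames=[1,4]
Step 9: ref 4 -> HIT, frames=[1,4]
Step 10: ref 3 -> FAULT, evict 4, frames=[1,3]
At step 10: evicted page 4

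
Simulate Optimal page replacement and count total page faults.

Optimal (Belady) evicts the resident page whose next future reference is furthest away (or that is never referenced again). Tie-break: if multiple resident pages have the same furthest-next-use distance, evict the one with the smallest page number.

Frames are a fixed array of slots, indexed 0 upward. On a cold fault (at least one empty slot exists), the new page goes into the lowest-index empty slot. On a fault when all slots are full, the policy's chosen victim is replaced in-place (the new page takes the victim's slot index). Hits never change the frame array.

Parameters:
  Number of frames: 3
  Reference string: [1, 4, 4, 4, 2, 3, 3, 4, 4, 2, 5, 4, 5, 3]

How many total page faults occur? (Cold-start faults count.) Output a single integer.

Answer: 5

Derivation:
Step 0: ref 1 → FAULT, frames=[1,-,-]
Step 1: ref 4 → FAULT, frames=[1,4,-]
Step 2: ref 4 → HIT, frames=[1,4,-]
Step 3: ref 4 → HIT, frames=[1,4,-]
Step 4: ref 2 → FAULT, frames=[1,4,2]
Step 5: ref 3 → FAULT (evict 1), frames=[3,4,2]
Step 6: ref 3 → HIT, frames=[3,4,2]
Step 7: ref 4 → HIT, frames=[3,4,2]
Step 8: ref 4 → HIT, frames=[3,4,2]
Step 9: ref 2 → HIT, frames=[3,4,2]
Step 10: ref 5 → FAULT (evict 2), frames=[3,4,5]
Step 11: ref 4 → HIT, frames=[3,4,5]
Step 12: ref 5 → HIT, frames=[3,4,5]
Step 13: ref 3 → HIT, frames=[3,4,5]
Total faults: 5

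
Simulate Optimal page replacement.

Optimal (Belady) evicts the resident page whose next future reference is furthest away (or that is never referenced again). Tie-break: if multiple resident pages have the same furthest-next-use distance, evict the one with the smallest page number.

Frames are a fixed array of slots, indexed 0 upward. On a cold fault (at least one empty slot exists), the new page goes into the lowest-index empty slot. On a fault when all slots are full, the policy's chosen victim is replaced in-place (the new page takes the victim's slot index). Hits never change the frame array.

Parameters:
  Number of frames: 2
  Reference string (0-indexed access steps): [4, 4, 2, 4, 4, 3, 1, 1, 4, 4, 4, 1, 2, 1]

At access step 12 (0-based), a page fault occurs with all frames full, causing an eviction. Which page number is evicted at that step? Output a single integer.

Step 0: ref 4 -> FAULT, frames=[4,-]
Step 1: ref 4 -> HIT, frames=[4,-]
Step 2: ref 2 -> FAULT, frames=[4,2]
Step 3: ref 4 -> HIT, frames=[4,2]
Step 4: ref 4 -> HIT, frames=[4,2]
Step 5: ref 3 -> FAULT, evict 2, frames=[4,3]
Step 6: ref 1 -> FAULT, evict 3, frames=[4,1]
Step 7: ref 1 -> HIT, frames=[4,1]
Step 8: ref 4 -> HIT, frames=[4,1]
Step 9: ref 4 -> HIT, frames=[4,1]
Step 10: ref 4 -> HIT, frames=[4,1]
Step 11: ref 1 -> HIT, frames=[4,1]
Step 12: ref 2 -> FAULT, evict 4, frames=[2,1]
At step 12: evicted page 4

Answer: 4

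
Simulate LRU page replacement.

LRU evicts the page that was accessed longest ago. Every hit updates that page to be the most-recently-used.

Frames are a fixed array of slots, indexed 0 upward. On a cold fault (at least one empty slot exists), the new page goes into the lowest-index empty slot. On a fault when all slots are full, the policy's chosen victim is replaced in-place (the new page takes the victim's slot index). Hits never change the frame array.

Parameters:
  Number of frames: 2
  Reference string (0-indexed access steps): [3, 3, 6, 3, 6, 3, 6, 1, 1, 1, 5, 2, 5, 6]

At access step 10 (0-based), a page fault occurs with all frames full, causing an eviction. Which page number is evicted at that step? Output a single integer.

Answer: 6

Derivation:
Step 0: ref 3 -> FAULT, frames=[3,-]
Step 1: ref 3 -> HIT, frames=[3,-]
Step 2: ref 6 -> FAULT, frames=[3,6]
Step 3: ref 3 -> HIT, frames=[3,6]
Step 4: ref 6 -> HIT, frames=[3,6]
Step 5: ref 3 -> HIT, frames=[3,6]
Step 6: ref 6 -> HIT, frames=[3,6]
Step 7: ref 1 -> FAULT, evict 3, frames=[1,6]
Step 8: ref 1 -> HIT, frames=[1,6]
Step 9: ref 1 -> HIT, frames=[1,6]
Step 10: ref 5 -> FAULT, evict 6, frames=[1,5]
At step 10: evicted page 6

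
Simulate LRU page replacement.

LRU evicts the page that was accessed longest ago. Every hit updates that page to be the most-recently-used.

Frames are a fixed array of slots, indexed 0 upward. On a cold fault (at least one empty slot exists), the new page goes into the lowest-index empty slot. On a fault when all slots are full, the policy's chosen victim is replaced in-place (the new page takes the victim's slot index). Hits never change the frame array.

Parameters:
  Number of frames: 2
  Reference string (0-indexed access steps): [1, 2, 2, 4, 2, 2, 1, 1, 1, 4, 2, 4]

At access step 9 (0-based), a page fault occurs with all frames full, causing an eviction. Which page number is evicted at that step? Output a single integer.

Answer: 2

Derivation:
Step 0: ref 1 -> FAULT, frames=[1,-]
Step 1: ref 2 -> FAULT, frames=[1,2]
Step 2: ref 2 -> HIT, frames=[1,2]
Step 3: ref 4 -> FAULT, evict 1, frames=[4,2]
Step 4: ref 2 -> HIT, frames=[4,2]
Step 5: ref 2 -> HIT, frames=[4,2]
Step 6: ref 1 -> FAULT, evict 4, frames=[1,2]
Step 7: ref 1 -> HIT, frames=[1,2]
Step 8: ref 1 -> HIT, frames=[1,2]
Step 9: ref 4 -> FAULT, evict 2, frames=[1,4]
At step 9: evicted page 2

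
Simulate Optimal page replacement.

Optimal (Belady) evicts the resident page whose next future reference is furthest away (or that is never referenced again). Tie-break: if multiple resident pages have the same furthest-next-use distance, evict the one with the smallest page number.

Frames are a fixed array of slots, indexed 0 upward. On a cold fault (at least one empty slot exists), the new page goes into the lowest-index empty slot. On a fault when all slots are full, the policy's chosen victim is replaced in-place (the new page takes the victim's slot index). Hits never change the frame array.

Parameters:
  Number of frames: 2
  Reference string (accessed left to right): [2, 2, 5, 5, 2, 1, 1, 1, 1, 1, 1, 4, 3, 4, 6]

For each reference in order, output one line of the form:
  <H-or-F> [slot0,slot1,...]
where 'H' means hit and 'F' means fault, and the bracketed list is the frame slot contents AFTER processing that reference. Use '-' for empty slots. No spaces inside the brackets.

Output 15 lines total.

F [2,-]
H [2,-]
F [2,5]
H [2,5]
H [2,5]
F [1,5]
H [1,5]
H [1,5]
H [1,5]
H [1,5]
H [1,5]
F [4,5]
F [4,3]
H [4,3]
F [4,6]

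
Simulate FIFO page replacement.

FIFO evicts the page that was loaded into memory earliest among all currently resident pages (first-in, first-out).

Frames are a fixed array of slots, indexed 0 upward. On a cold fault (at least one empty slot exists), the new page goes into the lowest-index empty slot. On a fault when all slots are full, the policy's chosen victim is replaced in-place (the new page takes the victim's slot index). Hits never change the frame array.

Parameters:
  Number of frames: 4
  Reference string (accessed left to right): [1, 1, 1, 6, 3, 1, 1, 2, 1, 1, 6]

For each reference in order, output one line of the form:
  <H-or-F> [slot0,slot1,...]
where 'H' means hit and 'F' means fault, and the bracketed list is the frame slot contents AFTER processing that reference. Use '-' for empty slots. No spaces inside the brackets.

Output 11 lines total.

F [1,-,-,-]
H [1,-,-,-]
H [1,-,-,-]
F [1,6,-,-]
F [1,6,3,-]
H [1,6,3,-]
H [1,6,3,-]
F [1,6,3,2]
H [1,6,3,2]
H [1,6,3,2]
H [1,6,3,2]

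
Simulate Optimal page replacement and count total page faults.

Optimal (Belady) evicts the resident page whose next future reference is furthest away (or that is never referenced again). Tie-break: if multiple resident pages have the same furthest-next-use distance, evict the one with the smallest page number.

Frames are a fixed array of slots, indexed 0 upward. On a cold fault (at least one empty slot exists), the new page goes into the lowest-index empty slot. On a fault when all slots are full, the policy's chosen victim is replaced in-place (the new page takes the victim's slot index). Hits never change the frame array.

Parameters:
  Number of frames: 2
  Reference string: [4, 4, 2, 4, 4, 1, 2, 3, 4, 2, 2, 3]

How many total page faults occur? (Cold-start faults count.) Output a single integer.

Step 0: ref 4 → FAULT, frames=[4,-]
Step 1: ref 4 → HIT, frames=[4,-]
Step 2: ref 2 → FAULT, frames=[4,2]
Step 3: ref 4 → HIT, frames=[4,2]
Step 4: ref 4 → HIT, frames=[4,2]
Step 5: ref 1 → FAULT (evict 4), frames=[1,2]
Step 6: ref 2 → HIT, frames=[1,2]
Step 7: ref 3 → FAULT (evict 1), frames=[3,2]
Step 8: ref 4 → FAULT (evict 3), frames=[4,2]
Step 9: ref 2 → HIT, frames=[4,2]
Step 10: ref 2 → HIT, frames=[4,2]
Step 11: ref 3 → FAULT (evict 2), frames=[4,3]
Total faults: 6

Answer: 6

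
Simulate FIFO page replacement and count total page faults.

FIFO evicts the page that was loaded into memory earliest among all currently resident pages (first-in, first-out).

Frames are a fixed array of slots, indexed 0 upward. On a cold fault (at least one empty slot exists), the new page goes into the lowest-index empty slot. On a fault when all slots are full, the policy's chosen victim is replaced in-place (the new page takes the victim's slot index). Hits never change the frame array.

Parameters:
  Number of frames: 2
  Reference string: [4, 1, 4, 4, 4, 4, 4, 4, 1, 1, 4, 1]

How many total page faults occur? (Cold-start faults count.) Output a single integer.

Answer: 2

Derivation:
Step 0: ref 4 → FAULT, frames=[4,-]
Step 1: ref 1 → FAULT, frames=[4,1]
Step 2: ref 4 → HIT, frames=[4,1]
Step 3: ref 4 → HIT, frames=[4,1]
Step 4: ref 4 → HIT, frames=[4,1]
Step 5: ref 4 → HIT, frames=[4,1]
Step 6: ref 4 → HIT, frames=[4,1]
Step 7: ref 4 → HIT, frames=[4,1]
Step 8: ref 1 → HIT, frames=[4,1]
Step 9: ref 1 → HIT, frames=[4,1]
Step 10: ref 4 → HIT, frames=[4,1]
Step 11: ref 1 → HIT, frames=[4,1]
Total faults: 2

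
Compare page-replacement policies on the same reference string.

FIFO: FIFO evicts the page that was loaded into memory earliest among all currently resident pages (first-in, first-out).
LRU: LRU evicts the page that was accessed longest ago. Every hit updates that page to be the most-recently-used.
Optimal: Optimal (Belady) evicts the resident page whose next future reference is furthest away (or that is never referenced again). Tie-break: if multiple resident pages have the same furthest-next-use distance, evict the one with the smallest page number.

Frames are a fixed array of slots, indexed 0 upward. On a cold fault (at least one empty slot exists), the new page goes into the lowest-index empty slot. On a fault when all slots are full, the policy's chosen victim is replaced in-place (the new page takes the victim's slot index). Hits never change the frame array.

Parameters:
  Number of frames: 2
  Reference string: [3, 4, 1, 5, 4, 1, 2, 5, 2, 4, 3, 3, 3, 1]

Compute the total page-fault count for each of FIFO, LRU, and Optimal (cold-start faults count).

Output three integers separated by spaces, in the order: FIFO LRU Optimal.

--- FIFO ---
  step 0: ref 3 -> FAULT, frames=[3,-] (faults so far: 1)
  step 1: ref 4 -> FAULT, frames=[3,4] (faults so far: 2)
  step 2: ref 1 -> FAULT, evict 3, frames=[1,4] (faults so far: 3)
  step 3: ref 5 -> FAULT, evict 4, frames=[1,5] (faults so far: 4)
  step 4: ref 4 -> FAULT, evict 1, frames=[4,5] (faults so far: 5)
  step 5: ref 1 -> FAULT, evict 5, frames=[4,1] (faults so far: 6)
  step 6: ref 2 -> FAULT, evict 4, frames=[2,1] (faults so far: 7)
  step 7: ref 5 -> FAULT, evict 1, frames=[2,5] (faults so far: 8)
  step 8: ref 2 -> HIT, frames=[2,5] (faults so far: 8)
  step 9: ref 4 -> FAULT, evict 2, frames=[4,5] (faults so far: 9)
  step 10: ref 3 -> FAULT, evict 5, frames=[4,3] (faults so far: 10)
  step 11: ref 3 -> HIT, frames=[4,3] (faults so far: 10)
  step 12: ref 3 -> HIT, frames=[4,3] (faults so far: 10)
  step 13: ref 1 -> FAULT, evict 4, frames=[1,3] (faults so far: 11)
  FIFO total faults: 11
--- LRU ---
  step 0: ref 3 -> FAULT, frames=[3,-] (faults so far: 1)
  step 1: ref 4 -> FAULT, frames=[3,4] (faults so far: 2)
  step 2: ref 1 -> FAULT, evict 3, frames=[1,4] (faults so far: 3)
  step 3: ref 5 -> FAULT, evict 4, frames=[1,5] (faults so far: 4)
  step 4: ref 4 -> FAULT, evict 1, frames=[4,5] (faults so far: 5)
  step 5: ref 1 -> FAULT, evict 5, frames=[4,1] (faults so far: 6)
  step 6: ref 2 -> FAULT, evict 4, frames=[2,1] (faults so far: 7)
  step 7: ref 5 -> FAULT, evict 1, frames=[2,5] (faults so far: 8)
  step 8: ref 2 -> HIT, frames=[2,5] (faults so far: 8)
  step 9: ref 4 -> FAULT, evict 5, frames=[2,4] (faults so far: 9)
  step 10: ref 3 -> FAULT, evict 2, frames=[3,4] (faults so far: 10)
  step 11: ref 3 -> HIT, frames=[3,4] (faults so far: 10)
  step 12: ref 3 -> HIT, frames=[3,4] (faults so far: 10)
  step 13: ref 1 -> FAULT, evict 4, frames=[3,1] (faults so far: 11)
  LRU total faults: 11
--- Optimal ---
  step 0: ref 3 -> FAULT, frames=[3,-] (faults so far: 1)
  step 1: ref 4 -> FAULT, frames=[3,4] (faults so far: 2)
  step 2: ref 1 -> FAULT, evict 3, frames=[1,4] (faults so far: 3)
  step 3: ref 5 -> FAULT, evict 1, frames=[5,4] (faults so far: 4)
  step 4: ref 4 -> HIT, frames=[5,4] (faults so far: 4)
  step 5: ref 1 -> FAULT, evict 4, frames=[5,1] (faults so far: 5)
  step 6: ref 2 -> FAULT, evict 1, frames=[5,2] (faults so far: 6)
  step 7: ref 5 -> HIT, frames=[5,2] (faults so far: 6)
  step 8: ref 2 -> HIT, frames=[5,2] (faults so far: 6)
  step 9: ref 4 -> FAULT, evict 2, frames=[5,4] (faults so far: 7)
  step 10: ref 3 -> FAULT, evict 4, frames=[5,3] (faults so far: 8)
  step 11: ref 3 -> HIT, frames=[5,3] (faults so far: 8)
  step 12: ref 3 -> HIT, frames=[5,3] (faults so far: 8)
  step 13: ref 1 -> FAULT, evict 3, frames=[5,1] (faults so far: 9)
  Optimal total faults: 9

Answer: 11 11 9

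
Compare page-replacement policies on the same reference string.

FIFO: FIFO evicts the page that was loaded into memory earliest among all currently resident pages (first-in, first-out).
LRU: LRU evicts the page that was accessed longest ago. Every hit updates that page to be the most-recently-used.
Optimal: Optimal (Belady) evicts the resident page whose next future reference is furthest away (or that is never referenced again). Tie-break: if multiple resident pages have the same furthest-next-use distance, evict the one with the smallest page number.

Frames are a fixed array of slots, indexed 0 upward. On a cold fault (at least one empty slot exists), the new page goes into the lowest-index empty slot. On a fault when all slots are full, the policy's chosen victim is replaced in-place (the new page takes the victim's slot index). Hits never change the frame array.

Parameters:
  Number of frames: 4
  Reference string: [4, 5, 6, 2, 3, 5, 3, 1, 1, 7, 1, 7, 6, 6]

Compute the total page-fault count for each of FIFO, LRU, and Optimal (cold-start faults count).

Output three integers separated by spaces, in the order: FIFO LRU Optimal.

--- FIFO ---
  step 0: ref 4 -> FAULT, frames=[4,-,-,-] (faults so far: 1)
  step 1: ref 5 -> FAULT, frames=[4,5,-,-] (faults so far: 2)
  step 2: ref 6 -> FAULT, frames=[4,5,6,-] (faults so far: 3)
  step 3: ref 2 -> FAULT, frames=[4,5,6,2] (faults so far: 4)
  step 4: ref 3 -> FAULT, evict 4, frames=[3,5,6,2] (faults so far: 5)
  step 5: ref 5 -> HIT, frames=[3,5,6,2] (faults so far: 5)
  step 6: ref 3 -> HIT, frames=[3,5,6,2] (faults so far: 5)
  step 7: ref 1 -> FAULT, evict 5, frames=[3,1,6,2] (faults so far: 6)
  step 8: ref 1 -> HIT, frames=[3,1,6,2] (faults so far: 6)
  step 9: ref 7 -> FAULT, evict 6, frames=[3,1,7,2] (faults so far: 7)
  step 10: ref 1 -> HIT, frames=[3,1,7,2] (faults so far: 7)
  step 11: ref 7 -> HIT, frames=[3,1,7,2] (faults so far: 7)
  step 12: ref 6 -> FAULT, evict 2, frames=[3,1,7,6] (faults so far: 8)
  step 13: ref 6 -> HIT, frames=[3,1,7,6] (faults so far: 8)
  FIFO total faults: 8
--- LRU ---
  step 0: ref 4 -> FAULT, frames=[4,-,-,-] (faults so far: 1)
  step 1: ref 5 -> FAULT, frames=[4,5,-,-] (faults so far: 2)
  step 2: ref 6 -> FAULT, frames=[4,5,6,-] (faults so far: 3)
  step 3: ref 2 -> FAULT, frames=[4,5,6,2] (faults so far: 4)
  step 4: ref 3 -> FAULT, evict 4, frames=[3,5,6,2] (faults so far: 5)
  step 5: ref 5 -> HIT, frames=[3,5,6,2] (faults so far: 5)
  step 6: ref 3 -> HIT, frames=[3,5,6,2] (faults so far: 5)
  step 7: ref 1 -> FAULT, evict 6, frames=[3,5,1,2] (faults so far: 6)
  step 8: ref 1 -> HIT, frames=[3,5,1,2] (faults so far: 6)
  step 9: ref 7 -> FAULT, evict 2, frames=[3,5,1,7] (faults so far: 7)
  step 10: ref 1 -> HIT, frames=[3,5,1,7] (faults so far: 7)
  step 11: ref 7 -> HIT, frames=[3,5,1,7] (faults so far: 7)
  step 12: ref 6 -> FAULT, evict 5, frames=[3,6,1,7] (faults so far: 8)
  step 13: ref 6 -> HIT, frames=[3,6,1,7] (faults so far: 8)
  LRU total faults: 8
--- Optimal ---
  step 0: ref 4 -> FAULT, frames=[4,-,-,-] (faults so far: 1)
  step 1: ref 5 -> FAULT, frames=[4,5,-,-] (faults so far: 2)
  step 2: ref 6 -> FAULT, frames=[4,5,6,-] (faults so far: 3)
  step 3: ref 2 -> FAULT, frames=[4,5,6,2] (faults so far: 4)
  step 4: ref 3 -> FAULT, evict 2, frames=[4,5,6,3] (faults so far: 5)
  step 5: ref 5 -> HIT, frames=[4,5,6,3] (faults so far: 5)
  step 6: ref 3 -> HIT, frames=[4,5,6,3] (faults so far: 5)
  step 7: ref 1 -> FAULT, evict 3, frames=[4,5,6,1] (faults so far: 6)
  step 8: ref 1 -> HIT, frames=[4,5,6,1] (faults so far: 6)
  step 9: ref 7 -> FAULT, evict 4, frames=[7,5,6,1] (faults so far: 7)
  step 10: ref 1 -> HIT, frames=[7,5,6,1] (faults so far: 7)
  step 11: ref 7 -> HIT, frames=[7,5,6,1] (faults so far: 7)
  step 12: ref 6 -> HIT, frames=[7,5,6,1] (faults so far: 7)
  step 13: ref 6 -> HIT, frames=[7,5,6,1] (faults so far: 7)
  Optimal total faults: 7

Answer: 8 8 7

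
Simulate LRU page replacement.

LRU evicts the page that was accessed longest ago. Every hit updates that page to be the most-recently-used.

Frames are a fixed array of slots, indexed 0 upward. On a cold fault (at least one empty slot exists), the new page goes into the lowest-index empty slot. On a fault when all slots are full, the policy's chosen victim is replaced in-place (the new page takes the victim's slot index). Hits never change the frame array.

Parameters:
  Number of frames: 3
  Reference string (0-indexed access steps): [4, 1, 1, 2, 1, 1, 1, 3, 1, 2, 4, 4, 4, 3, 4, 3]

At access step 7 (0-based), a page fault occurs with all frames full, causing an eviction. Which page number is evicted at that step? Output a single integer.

Answer: 4

Derivation:
Step 0: ref 4 -> FAULT, frames=[4,-,-]
Step 1: ref 1 -> FAULT, frames=[4,1,-]
Step 2: ref 1 -> HIT, frames=[4,1,-]
Step 3: ref 2 -> FAULT, frames=[4,1,2]
Step 4: ref 1 -> HIT, frames=[4,1,2]
Step 5: ref 1 -> HIT, frames=[4,1,2]
Step 6: ref 1 -> HIT, frames=[4,1,2]
Step 7: ref 3 -> FAULT, evict 4, frames=[3,1,2]
At step 7: evicted page 4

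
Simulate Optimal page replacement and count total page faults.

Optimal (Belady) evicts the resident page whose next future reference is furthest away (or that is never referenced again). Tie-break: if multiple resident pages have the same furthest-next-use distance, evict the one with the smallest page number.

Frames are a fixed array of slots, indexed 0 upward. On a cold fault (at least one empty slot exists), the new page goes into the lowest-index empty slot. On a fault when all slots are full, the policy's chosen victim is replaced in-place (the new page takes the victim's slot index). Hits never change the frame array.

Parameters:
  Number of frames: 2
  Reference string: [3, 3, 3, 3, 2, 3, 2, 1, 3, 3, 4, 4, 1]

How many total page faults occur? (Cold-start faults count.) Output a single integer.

Step 0: ref 3 → FAULT, frames=[3,-]
Step 1: ref 3 → HIT, frames=[3,-]
Step 2: ref 3 → HIT, frames=[3,-]
Step 3: ref 3 → HIT, frames=[3,-]
Step 4: ref 2 → FAULT, frames=[3,2]
Step 5: ref 3 → HIT, frames=[3,2]
Step 6: ref 2 → HIT, frames=[3,2]
Step 7: ref 1 → FAULT (evict 2), frames=[3,1]
Step 8: ref 3 → HIT, frames=[3,1]
Step 9: ref 3 → HIT, frames=[3,1]
Step 10: ref 4 → FAULT (evict 3), frames=[4,1]
Step 11: ref 4 → HIT, frames=[4,1]
Step 12: ref 1 → HIT, frames=[4,1]
Total faults: 4

Answer: 4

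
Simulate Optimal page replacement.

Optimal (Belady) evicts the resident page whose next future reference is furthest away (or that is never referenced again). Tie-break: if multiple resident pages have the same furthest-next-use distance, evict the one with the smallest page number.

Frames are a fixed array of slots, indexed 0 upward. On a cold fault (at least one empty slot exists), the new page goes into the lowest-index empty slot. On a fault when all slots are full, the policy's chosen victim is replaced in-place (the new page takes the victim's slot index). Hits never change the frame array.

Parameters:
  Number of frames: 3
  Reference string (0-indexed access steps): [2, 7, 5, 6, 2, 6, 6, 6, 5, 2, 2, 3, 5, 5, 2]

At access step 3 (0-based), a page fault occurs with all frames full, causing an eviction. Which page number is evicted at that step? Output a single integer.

Step 0: ref 2 -> FAULT, frames=[2,-,-]
Step 1: ref 7 -> FAULT, frames=[2,7,-]
Step 2: ref 5 -> FAULT, frames=[2,7,5]
Step 3: ref 6 -> FAULT, evict 7, frames=[2,6,5]
At step 3: evicted page 7

Answer: 7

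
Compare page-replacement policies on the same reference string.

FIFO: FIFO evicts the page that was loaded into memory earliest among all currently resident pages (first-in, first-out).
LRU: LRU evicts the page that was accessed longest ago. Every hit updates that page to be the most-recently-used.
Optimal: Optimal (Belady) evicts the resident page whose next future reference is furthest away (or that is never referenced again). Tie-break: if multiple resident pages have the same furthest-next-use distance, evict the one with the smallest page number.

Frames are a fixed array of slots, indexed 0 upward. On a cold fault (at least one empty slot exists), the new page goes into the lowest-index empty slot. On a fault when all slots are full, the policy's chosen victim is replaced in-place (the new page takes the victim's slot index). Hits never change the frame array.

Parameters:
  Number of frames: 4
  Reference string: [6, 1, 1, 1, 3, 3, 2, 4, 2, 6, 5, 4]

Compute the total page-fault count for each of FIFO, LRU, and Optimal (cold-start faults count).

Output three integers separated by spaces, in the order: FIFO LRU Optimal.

--- FIFO ---
  step 0: ref 6 -> FAULT, frames=[6,-,-,-] (faults so far: 1)
  step 1: ref 1 -> FAULT, frames=[6,1,-,-] (faults so far: 2)
  step 2: ref 1 -> HIT, frames=[6,1,-,-] (faults so far: 2)
  step 3: ref 1 -> HIT, frames=[6,1,-,-] (faults so far: 2)
  step 4: ref 3 -> FAULT, frames=[6,1,3,-] (faults so far: 3)
  step 5: ref 3 -> HIT, frames=[6,1,3,-] (faults so far: 3)
  step 6: ref 2 -> FAULT, frames=[6,1,3,2] (faults so far: 4)
  step 7: ref 4 -> FAULT, evict 6, frames=[4,1,3,2] (faults so far: 5)
  step 8: ref 2 -> HIT, frames=[4,1,3,2] (faults so far: 5)
  step 9: ref 6 -> FAULT, evict 1, frames=[4,6,3,2] (faults so far: 6)
  step 10: ref 5 -> FAULT, evict 3, frames=[4,6,5,2] (faults so far: 7)
  step 11: ref 4 -> HIT, frames=[4,6,5,2] (faults so far: 7)
  FIFO total faults: 7
--- LRU ---
  step 0: ref 6 -> FAULT, frames=[6,-,-,-] (faults so far: 1)
  step 1: ref 1 -> FAULT, frames=[6,1,-,-] (faults so far: 2)
  step 2: ref 1 -> HIT, frames=[6,1,-,-] (faults so far: 2)
  step 3: ref 1 -> HIT, frames=[6,1,-,-] (faults so far: 2)
  step 4: ref 3 -> FAULT, frames=[6,1,3,-] (faults so far: 3)
  step 5: ref 3 -> HIT, frames=[6,1,3,-] (faults so far: 3)
  step 6: ref 2 -> FAULT, frames=[6,1,3,2] (faults so far: 4)
  step 7: ref 4 -> FAULT, evict 6, frames=[4,1,3,2] (faults so far: 5)
  step 8: ref 2 -> HIT, frames=[4,1,3,2] (faults so far: 5)
  step 9: ref 6 -> FAULT, evict 1, frames=[4,6,3,2] (faults so far: 6)
  step 10: ref 5 -> FAULT, evict 3, frames=[4,6,5,2] (faults so far: 7)
  step 11: ref 4 -> HIT, frames=[4,6,5,2] (faults so far: 7)
  LRU total faults: 7
--- Optimal ---
  step 0: ref 6 -> FAULT, frames=[6,-,-,-] (faults so far: 1)
  step 1: ref 1 -> FAULT, frames=[6,1,-,-] (faults so far: 2)
  step 2: ref 1 -> HIT, frames=[6,1,-,-] (faults so far: 2)
  step 3: ref 1 -> HIT, frames=[6,1,-,-] (faults so far: 2)
  step 4: ref 3 -> FAULT, frames=[6,1,3,-] (faults so far: 3)
  step 5: ref 3 -> HIT, frames=[6,1,3,-] (faults so far: 3)
  step 6: ref 2 -> FAULT, frames=[6,1,3,2] (faults so far: 4)
  step 7: ref 4 -> FAULT, evict 1, frames=[6,4,3,2] (faults so far: 5)
  step 8: ref 2 -> HIT, frames=[6,4,3,2] (faults so far: 5)
  step 9: ref 6 -> HIT, frames=[6,4,3,2] (faults so far: 5)
  step 10: ref 5 -> FAULT, evict 2, frames=[6,4,3,5] (faults so far: 6)
  step 11: ref 4 -> HIT, frames=[6,4,3,5] (faults so far: 6)
  Optimal total faults: 6

Answer: 7 7 6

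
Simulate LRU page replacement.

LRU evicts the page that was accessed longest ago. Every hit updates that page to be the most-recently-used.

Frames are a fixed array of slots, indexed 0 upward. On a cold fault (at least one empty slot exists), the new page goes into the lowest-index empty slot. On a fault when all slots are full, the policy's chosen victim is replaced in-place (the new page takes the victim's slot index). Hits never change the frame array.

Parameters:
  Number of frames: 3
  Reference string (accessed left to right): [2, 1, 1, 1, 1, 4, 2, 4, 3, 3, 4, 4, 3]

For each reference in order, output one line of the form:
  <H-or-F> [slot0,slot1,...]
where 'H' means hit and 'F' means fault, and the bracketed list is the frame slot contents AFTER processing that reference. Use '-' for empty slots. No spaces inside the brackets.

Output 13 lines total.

F [2,-,-]
F [2,1,-]
H [2,1,-]
H [2,1,-]
H [2,1,-]
F [2,1,4]
H [2,1,4]
H [2,1,4]
F [2,3,4]
H [2,3,4]
H [2,3,4]
H [2,3,4]
H [2,3,4]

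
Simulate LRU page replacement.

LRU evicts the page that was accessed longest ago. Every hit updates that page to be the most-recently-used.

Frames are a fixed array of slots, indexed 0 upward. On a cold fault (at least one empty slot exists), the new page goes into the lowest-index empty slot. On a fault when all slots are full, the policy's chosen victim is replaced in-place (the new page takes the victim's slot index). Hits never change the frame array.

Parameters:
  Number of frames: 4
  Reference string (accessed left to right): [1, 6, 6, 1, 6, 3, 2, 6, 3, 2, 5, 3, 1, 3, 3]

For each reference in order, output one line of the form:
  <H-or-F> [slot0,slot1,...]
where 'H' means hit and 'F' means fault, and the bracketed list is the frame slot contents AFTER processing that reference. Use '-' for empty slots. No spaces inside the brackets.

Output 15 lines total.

F [1,-,-,-]
F [1,6,-,-]
H [1,6,-,-]
H [1,6,-,-]
H [1,6,-,-]
F [1,6,3,-]
F [1,6,3,2]
H [1,6,3,2]
H [1,6,3,2]
H [1,6,3,2]
F [5,6,3,2]
H [5,6,3,2]
F [5,1,3,2]
H [5,1,3,2]
H [5,1,3,2]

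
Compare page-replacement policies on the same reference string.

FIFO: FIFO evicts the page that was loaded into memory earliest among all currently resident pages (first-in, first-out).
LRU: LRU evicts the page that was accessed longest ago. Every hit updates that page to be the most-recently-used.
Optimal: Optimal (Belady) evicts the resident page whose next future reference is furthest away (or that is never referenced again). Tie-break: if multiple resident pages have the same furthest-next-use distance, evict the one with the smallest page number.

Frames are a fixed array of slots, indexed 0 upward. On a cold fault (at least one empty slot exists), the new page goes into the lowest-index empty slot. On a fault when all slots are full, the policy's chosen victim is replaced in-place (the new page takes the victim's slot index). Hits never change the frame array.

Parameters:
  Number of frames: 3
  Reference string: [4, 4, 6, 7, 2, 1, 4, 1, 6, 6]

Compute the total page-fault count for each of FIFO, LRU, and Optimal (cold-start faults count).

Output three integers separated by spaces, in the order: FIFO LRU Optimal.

--- FIFO ---
  step 0: ref 4 -> FAULT, frames=[4,-,-] (faults so far: 1)
  step 1: ref 4 -> HIT, frames=[4,-,-] (faults so far: 1)
  step 2: ref 6 -> FAULT, frames=[4,6,-] (faults so far: 2)
  step 3: ref 7 -> FAULT, frames=[4,6,7] (faults so far: 3)
  step 4: ref 2 -> FAULT, evict 4, frames=[2,6,7] (faults so far: 4)
  step 5: ref 1 -> FAULT, evict 6, frames=[2,1,7] (faults so far: 5)
  step 6: ref 4 -> FAULT, evict 7, frames=[2,1,4] (faults so far: 6)
  step 7: ref 1 -> HIT, frames=[2,1,4] (faults so far: 6)
  step 8: ref 6 -> FAULT, evict 2, frames=[6,1,4] (faults so far: 7)
  step 9: ref 6 -> HIT, frames=[6,1,4] (faults so far: 7)
  FIFO total faults: 7
--- LRU ---
  step 0: ref 4 -> FAULT, frames=[4,-,-] (faults so far: 1)
  step 1: ref 4 -> HIT, frames=[4,-,-] (faults so far: 1)
  step 2: ref 6 -> FAULT, frames=[4,6,-] (faults so far: 2)
  step 3: ref 7 -> FAULT, frames=[4,6,7] (faults so far: 3)
  step 4: ref 2 -> FAULT, evict 4, frames=[2,6,7] (faults so far: 4)
  step 5: ref 1 -> FAULT, evict 6, frames=[2,1,7] (faults so far: 5)
  step 6: ref 4 -> FAULT, evict 7, frames=[2,1,4] (faults so far: 6)
  step 7: ref 1 -> HIT, frames=[2,1,4] (faults so far: 6)
  step 8: ref 6 -> FAULT, evict 2, frames=[6,1,4] (faults so far: 7)
  step 9: ref 6 -> HIT, frames=[6,1,4] (faults so far: 7)
  LRU total faults: 7
--- Optimal ---
  step 0: ref 4 -> FAULT, frames=[4,-,-] (faults so far: 1)
  step 1: ref 4 -> HIT, frames=[4,-,-] (faults so far: 1)
  step 2: ref 6 -> FAULT, frames=[4,6,-] (faults so far: 2)
  step 3: ref 7 -> FAULT, frames=[4,6,7] (faults so far: 3)
  step 4: ref 2 -> FAULT, evict 7, frames=[4,6,2] (faults so far: 4)
  step 5: ref 1 -> FAULT, evict 2, frames=[4,6,1] (faults so far: 5)
  step 6: ref 4 -> HIT, frames=[4,6,1] (faults so far: 5)
  step 7: ref 1 -> HIT, frames=[4,6,1] (faults so far: 5)
  step 8: ref 6 -> HIT, frames=[4,6,1] (faults so far: 5)
  step 9: ref 6 -> HIT, frames=[4,6,1] (faults so far: 5)
  Optimal total faults: 5

Answer: 7 7 5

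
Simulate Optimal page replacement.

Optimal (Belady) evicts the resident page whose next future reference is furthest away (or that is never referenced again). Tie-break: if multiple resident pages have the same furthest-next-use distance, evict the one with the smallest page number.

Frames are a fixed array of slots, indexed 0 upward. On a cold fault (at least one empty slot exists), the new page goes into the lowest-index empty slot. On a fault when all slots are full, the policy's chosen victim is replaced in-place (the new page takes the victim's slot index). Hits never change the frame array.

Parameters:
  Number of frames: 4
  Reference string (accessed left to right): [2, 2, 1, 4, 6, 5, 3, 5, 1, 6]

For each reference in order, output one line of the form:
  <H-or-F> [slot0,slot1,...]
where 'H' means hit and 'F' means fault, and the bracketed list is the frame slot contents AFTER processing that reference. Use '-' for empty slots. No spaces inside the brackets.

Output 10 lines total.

F [2,-,-,-]
H [2,-,-,-]
F [2,1,-,-]
F [2,1,4,-]
F [2,1,4,6]
F [5,1,4,6]
F [5,1,3,6]
H [5,1,3,6]
H [5,1,3,6]
H [5,1,3,6]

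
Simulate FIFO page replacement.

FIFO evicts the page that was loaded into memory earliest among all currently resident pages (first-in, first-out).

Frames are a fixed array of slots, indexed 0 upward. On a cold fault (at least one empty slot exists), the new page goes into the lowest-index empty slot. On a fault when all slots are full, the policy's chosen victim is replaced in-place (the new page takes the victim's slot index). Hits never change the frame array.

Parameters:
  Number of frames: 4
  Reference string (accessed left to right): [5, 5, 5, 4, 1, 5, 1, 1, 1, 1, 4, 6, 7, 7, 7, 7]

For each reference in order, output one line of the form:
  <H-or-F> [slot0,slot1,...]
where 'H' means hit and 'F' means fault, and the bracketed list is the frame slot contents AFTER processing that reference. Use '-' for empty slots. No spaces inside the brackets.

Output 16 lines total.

F [5,-,-,-]
H [5,-,-,-]
H [5,-,-,-]
F [5,4,-,-]
F [5,4,1,-]
H [5,4,1,-]
H [5,4,1,-]
H [5,4,1,-]
H [5,4,1,-]
H [5,4,1,-]
H [5,4,1,-]
F [5,4,1,6]
F [7,4,1,6]
H [7,4,1,6]
H [7,4,1,6]
H [7,4,1,6]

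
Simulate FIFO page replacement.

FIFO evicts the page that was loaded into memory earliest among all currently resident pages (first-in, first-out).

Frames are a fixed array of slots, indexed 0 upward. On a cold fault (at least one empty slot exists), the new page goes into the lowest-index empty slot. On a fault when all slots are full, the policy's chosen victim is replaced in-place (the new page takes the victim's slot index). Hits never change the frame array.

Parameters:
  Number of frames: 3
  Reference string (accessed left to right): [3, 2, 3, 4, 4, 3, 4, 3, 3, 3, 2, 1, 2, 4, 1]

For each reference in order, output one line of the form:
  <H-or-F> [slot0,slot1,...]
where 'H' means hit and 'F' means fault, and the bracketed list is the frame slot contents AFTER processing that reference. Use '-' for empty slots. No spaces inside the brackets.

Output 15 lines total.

F [3,-,-]
F [3,2,-]
H [3,2,-]
F [3,2,4]
H [3,2,4]
H [3,2,4]
H [3,2,4]
H [3,2,4]
H [3,2,4]
H [3,2,4]
H [3,2,4]
F [1,2,4]
H [1,2,4]
H [1,2,4]
H [1,2,4]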